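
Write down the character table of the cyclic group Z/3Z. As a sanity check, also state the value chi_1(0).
Character table of Z/3Z (irreps indexed chi_0,...,chi_2 with chi_k(m) = zeta_3^(k*m), zeta_3 = exp(2*pi*i/3)):
  irrep \ class  {0} (size 1)  {1} (size 1)    {2} (size 1)  
  chi_0          1             1               1             
  chi_1          1             exp(2*I*pi/3)   exp(-2*I*pi/3)
  chi_2          1             exp(-2*I*pi/3)  exp(2*I*pi/3) 

Spot check: chi_1(0) = zeta_3^(1*0) = zeta_3^0 = 1.

Proof sketch: Z/3Z is abelian, so all 3 irreducible complex representations are 1-dimensional. They are given by chi_k(m) = zeta_3^(k*m) for k = 0,...,2. Row orthogonality: sum_m chi_k(m) conj(chi_l(m)) = 3 * [k = l].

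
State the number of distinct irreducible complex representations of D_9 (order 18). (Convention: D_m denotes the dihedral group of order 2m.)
6

Justification: The number of irreducible complex representations of a finite group equals its number of conjugacy classes. D_9 has 6 conjugacy classes ((n+3)/2 for n odd), so D_9 (order 18) has exactly 6 irreducible complex representations.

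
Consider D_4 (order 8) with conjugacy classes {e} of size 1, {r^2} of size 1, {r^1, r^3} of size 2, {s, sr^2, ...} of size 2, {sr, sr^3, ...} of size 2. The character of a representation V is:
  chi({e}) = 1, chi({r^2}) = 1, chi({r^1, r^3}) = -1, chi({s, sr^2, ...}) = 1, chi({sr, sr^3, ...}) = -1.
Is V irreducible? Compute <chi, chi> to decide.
Irreducible: <chi, chi> = 1.

Working: <chi, chi> = (1/|G|) sum_C |C| * |chi(C)|^2 = (1/8)[1*|1|^2 + 1*|1|^2 + 2*|-1|^2 + 2*|1|^2 + 2*|-1|^2]
  = (1/8)[(1) + (1) + (2) + (2) + (2)] = 8/8 = 1.
A character is irreducible iff <chi, chi> = 1, so this representation is irreducible.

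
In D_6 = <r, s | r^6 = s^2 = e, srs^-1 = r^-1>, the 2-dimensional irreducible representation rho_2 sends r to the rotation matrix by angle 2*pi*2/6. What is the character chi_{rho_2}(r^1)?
chi_{rho_2}(r^1) = 2*cos(2*pi*2*1/6) = -1

rho_2(r^1) is rotation by angle 2*pi*2*1/6, whose trace is 2*cos(2*pi*2*1/6) = -1.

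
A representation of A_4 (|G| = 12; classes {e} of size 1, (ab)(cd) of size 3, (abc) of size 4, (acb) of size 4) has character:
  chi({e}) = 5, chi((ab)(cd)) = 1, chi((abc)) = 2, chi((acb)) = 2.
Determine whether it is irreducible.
Not irreducible (reducible): <chi, chi> = 5 > 1.

Solution. <chi, chi> = (1/|G|) sum_C |C| * |chi(C)|^2 = (1/12)[1*|5|^2 + 3*|1|^2 + 4*|2|^2 + 4*|2|^2]
  = (1/12)[(25) + (3) + (16) + (16)] = 60/12 = 5.
(Exp terms are combined using exp(i*s)*conj(exp(i*t)) = exp(i*(s-t)), and sums of them are collapsed using the identity that for every m > 1 the m distinct m-th roots of unity sum to 0, e.g. 1 + exp(2*I*pi/3) + exp(-2*I*pi/3) = 0.)
A character is irreducible iff <chi, chi> = 1, so this representation is reducible.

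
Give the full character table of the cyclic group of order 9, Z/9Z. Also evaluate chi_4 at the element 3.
Character table of Z/9Z (irreps indexed chi_0,...,chi_8 with chi_k(m) = zeta_9^(k*m), zeta_9 = exp(2*pi*i/9)):
  irrep \ class  {0} (size 1)  {1} (size 1)    {2} (size 1)    {3} (size 1)    {4} (size 1)    {5} (size 1)    {6} (size 1)    {7} (size 1)    {8} (size 1)  
  chi_0          1             1               1               1               1               1               1               1               1             
  chi_1          1             exp(2*I*pi/9)   exp(4*I*pi/9)   exp(2*I*pi/3)   exp(8*I*pi/9)   exp(-8*I*pi/9)  exp(-2*I*pi/3)  exp(-4*I*pi/9)  exp(-2*I*pi/9)
  chi_2          1             exp(4*I*pi/9)   exp(8*I*pi/9)   exp(-2*I*pi/3)  exp(-2*I*pi/9)  exp(2*I*pi/9)   exp(2*I*pi/3)   exp(-8*I*pi/9)  exp(-4*I*pi/9)
  chi_3          1             exp(2*I*pi/3)   exp(-2*I*pi/3)  1               exp(2*I*pi/3)   exp(-2*I*pi/3)  1               exp(2*I*pi/3)   exp(-2*I*pi/3)
  chi_4          1             exp(8*I*pi/9)   exp(-2*I*pi/9)  exp(2*I*pi/3)   exp(-4*I*pi/9)  exp(4*I*pi/9)   exp(-2*I*pi/3)  exp(2*I*pi/9)   exp(-8*I*pi/9)
  chi_5          1             exp(-8*I*pi/9)  exp(2*I*pi/9)   exp(-2*I*pi/3)  exp(4*I*pi/9)   exp(-4*I*pi/9)  exp(2*I*pi/3)   exp(-2*I*pi/9)  exp(8*I*pi/9) 
  chi_6          1             exp(-2*I*pi/3)  exp(2*I*pi/3)   1               exp(-2*I*pi/3)  exp(2*I*pi/3)   1               exp(-2*I*pi/3)  exp(2*I*pi/3) 
  chi_7          1             exp(-4*I*pi/9)  exp(-8*I*pi/9)  exp(2*I*pi/3)   exp(2*I*pi/9)   exp(-2*I*pi/9)  exp(-2*I*pi/3)  exp(8*I*pi/9)   exp(4*I*pi/9) 
  chi_8          1             exp(-2*I*pi/9)  exp(-4*I*pi/9)  exp(-2*I*pi/3)  exp(-8*I*pi/9)  exp(8*I*pi/9)   exp(2*I*pi/3)   exp(4*I*pi/9)   exp(2*I*pi/9) 

Spot check: chi_4(3) = zeta_9^(4*3) = zeta_9^12 = exp(2*I*pi/3).

Derivation: Z/9Z is abelian, so all 9 irreducible complex representations are 1-dimensional. They are given by chi_k(m) = zeta_9^(k*m) for k = 0,...,8. Row orthogonality: sum_m chi_k(m) conj(chi_l(m)) = 9 * [k = l].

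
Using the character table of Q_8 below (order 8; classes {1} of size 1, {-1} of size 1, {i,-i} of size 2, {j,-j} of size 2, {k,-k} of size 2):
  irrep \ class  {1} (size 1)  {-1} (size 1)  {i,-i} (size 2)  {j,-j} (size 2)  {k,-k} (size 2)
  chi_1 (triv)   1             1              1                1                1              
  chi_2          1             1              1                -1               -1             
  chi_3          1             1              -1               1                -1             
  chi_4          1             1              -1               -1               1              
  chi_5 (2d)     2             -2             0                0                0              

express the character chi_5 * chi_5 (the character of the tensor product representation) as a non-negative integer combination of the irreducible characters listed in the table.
chi_5 tensor chi_5 = chi_1 + chi_2 + chi_3 + chi_4 (all other irreducibles have multiplicity 0).

Justification: The character of a tensor product is the pointwise product (chi_5 * chi_5)(C) = chi_5(C) * chi_5(C):
  {1}: (2)*(2), {-1}: (-2)*(-2), {i,-i}: (0)*(0), {j,-j}: (0)*(0), {k,-k}: (0)*(0)
so (chi_5 * chi_5) takes values
  {1} -> 4, {-1} -> 4, {i,-i} -> 0, {j,-j} -> 0, {k,-k} -> 0.
Now take the inner product of this character with each irreducible chi from the table, <chi_5*chi_5, chi> = (1/8) sum_C |C| (chi_5*chi_5)(C) conj(chi(C)):
  <chi_5*chi_5, chi_1> = (1/8)[1*(4)*conj(1) + 1*(4)*conj(1) + 2*(0)*conj(1) + 2*(0)*conj(1) + 2*(0)*conj(1)]
      = (1/8)[(4) + (4) + (0) + (0) + (0)] = 8/8 = 1
  <chi_5*chi_5, chi_2> = (1/8)[1*(4)*conj(1) + 1*(4)*conj(1) + 2*(0)*conj(1) + 2*(0)*conj(-1) + 2*(0)*conj(-1)]
      = (1/8)[(4) + (4) + (0) + (0) + (0)] = 8/8 = 1
  <chi_5*chi_5, chi_3> = (1/8)[1*(4)*conj(1) + 1*(4)*conj(1) + 2*(0)*conj(-1) + 2*(0)*conj(1) + 2*(0)*conj(-1)]
      = (1/8)[(4) + (4) + (0) + (0) + (0)] = 8/8 = 1
  <chi_5*chi_5, chi_4> = (1/8)[1*(4)*conj(1) + 1*(4)*conj(1) + 2*(0)*conj(-1) + 2*(0)*conj(-1) + 2*(0)*conj(1)]
      = (1/8)[(4) + (4) + (0) + (0) + (0)] = 8/8 = 1
  <chi_5*chi_5, chi_5> = (1/8)[1*(4)*conj(2) + 1*(4)*conj(-2) + 2*(0)*conj(0) + 2*(0)*conj(0) + 2*(0)*conj(0)]
      = (1/8)[(8) + (-8) + (0) + (0) + (0)] = 0/8 = 0
Hence the multiplicities are chi_1: 1, chi_2: 1, chi_3: 1, chi_4: 1. Dimension check: dim(chi_5)*dim(chi_5) = 2*2 = 4 and sum (mult * dim) = 1*1 + 1*1 + 1*1 + 1*1 = 4.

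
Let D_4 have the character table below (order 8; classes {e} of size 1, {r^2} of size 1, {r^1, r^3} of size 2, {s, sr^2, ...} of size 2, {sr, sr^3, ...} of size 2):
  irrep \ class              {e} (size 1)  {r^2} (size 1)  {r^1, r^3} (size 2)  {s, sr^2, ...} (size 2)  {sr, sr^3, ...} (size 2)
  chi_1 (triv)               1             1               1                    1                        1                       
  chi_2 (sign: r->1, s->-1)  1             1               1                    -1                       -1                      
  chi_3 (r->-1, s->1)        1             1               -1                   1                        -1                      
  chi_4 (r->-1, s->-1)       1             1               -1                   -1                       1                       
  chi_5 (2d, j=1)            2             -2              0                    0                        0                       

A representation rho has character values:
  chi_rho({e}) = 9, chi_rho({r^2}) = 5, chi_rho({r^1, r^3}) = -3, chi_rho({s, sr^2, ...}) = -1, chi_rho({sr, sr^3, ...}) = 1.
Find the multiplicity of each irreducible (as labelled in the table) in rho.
Multiplicities: chi_1: 1, chi_2: 1, chi_3: 2, chi_4: 3, chi_5: 1.

Explanation: Use <chi_rho, chi> = (1/|G|) sum_C |C| * chi_rho(C) * conj(chi(C)) with |G| = 8 for each irreducible chi in the table:
  <chi_rho, chi_1> = (1/8)[1*(9)*conj(1) + 1*(5)*conj(1) + 2*(-3)*conj(1) + 2*(-1)*conj(1) + 2*(1)*conj(1)]
      = (1/8)[(9) + (5) + (-6) + (-2) + (2)] = 8/8 = 1
  <chi_rho, chi_2> = (1/8)[1*(9)*conj(1) + 1*(5)*conj(1) + 2*(-3)*conj(1) + 2*(-1)*conj(-1) + 2*(1)*conj(-1)]
      = (1/8)[(9) + (5) + (-6) + (2) + (-2)] = 8/8 = 1
  <chi_rho, chi_3> = (1/8)[1*(9)*conj(1) + 1*(5)*conj(1) + 2*(-3)*conj(-1) + 2*(-1)*conj(1) + 2*(1)*conj(-1)]
      = (1/8)[(9) + (5) + (6) + (-2) + (-2)] = 16/8 = 2
  <chi_rho, chi_4> = (1/8)[1*(9)*conj(1) + 1*(5)*conj(1) + 2*(-3)*conj(-1) + 2*(-1)*conj(-1) + 2*(1)*conj(1)]
      = (1/8)[(9) + (5) + (6) + (2) + (2)] = 24/8 = 3
  <chi_rho, chi_5> = (1/8)[1*(9)*conj(2) + 1*(5)*conj(-2) + 2*(-3)*conj(0) + 2*(-1)*conj(0) + 2*(1)*conj(0)]
      = (1/8)[(18) + (-10) + (0) + (0) + (0)] = 8/8 = 1
Dimension check: dim(rho) = sum (mult * dim) = 1*1 + 1*1 + 2*1 + 3*1 + 1*2 = 9 = chi_rho(e) = 9.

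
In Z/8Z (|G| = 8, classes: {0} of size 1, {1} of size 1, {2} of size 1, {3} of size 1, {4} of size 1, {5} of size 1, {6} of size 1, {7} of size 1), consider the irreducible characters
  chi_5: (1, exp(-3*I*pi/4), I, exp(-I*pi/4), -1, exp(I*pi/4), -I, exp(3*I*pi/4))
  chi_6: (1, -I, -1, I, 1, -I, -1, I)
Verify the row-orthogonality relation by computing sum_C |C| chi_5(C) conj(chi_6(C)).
Sum = 0; so <chi_5, chi_6> = 0 (distinct irreducibles are orthogonal).

Argument: Compute term by term over conjugacy classes (|C| * chi_5(C) * conj(chi_6(C))):
  1*(1)*conj(1) + 1*(exp(-3*I*pi/4))*conj(-I) + 1*(I)*conj(-1) + 1*(exp(-I*pi/4))*conj(I) + 1*(-1)*conj(1) + 1*(exp(I*pi/4))*conj(-I) + 1*(-I)*conj(-1) + 1*(exp(3*I*pi/4))*conj(I)
  = (1) + (exp(-I*pi/4)) + (-I) + (-exp(I*pi/4)) + (-1) + (exp(3*I*pi/4)) + (I) + (-exp(-3*I*pi/4))
  = 0.
(Exp terms are combined using exp(i*s)*conj(exp(i*t)) = exp(i*(s-t)), and sums of them are collapsed using the identity that for every m > 1 the m distinct m-th roots of unity sum to 0, e.g. 1 + exp(2*I*pi/3) + exp(-2*I*pi/3) = 0.)
Dividing by |G| = 8 gives 0/8 = 0, matching the row-orthogonality relation <chi_5, chi_6> = [chi_5 = chi_6].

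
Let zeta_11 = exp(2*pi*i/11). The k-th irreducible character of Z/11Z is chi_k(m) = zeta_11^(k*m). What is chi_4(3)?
chi_4(3) = zeta_11^12 = exp(2*I*pi/11)

Explanation: chi_4(3) = zeta_11^(4*3) = zeta_11^12. Since zeta_11^11 = 1, this equals zeta_11^1 = exp(2*pi*i*1/11) = exp(2*I*pi/11).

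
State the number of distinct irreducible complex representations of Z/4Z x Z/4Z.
16

Argument: The number of irreducible complex representations of a finite group equals its number of conjugacy classes. Z/4Z x Z/4Z is abelian of order 16, so every element is its own conjugacy class: 16 classes, so Z/4Z x Z/4Z (order 16) has exactly 16 irreducible complex representations.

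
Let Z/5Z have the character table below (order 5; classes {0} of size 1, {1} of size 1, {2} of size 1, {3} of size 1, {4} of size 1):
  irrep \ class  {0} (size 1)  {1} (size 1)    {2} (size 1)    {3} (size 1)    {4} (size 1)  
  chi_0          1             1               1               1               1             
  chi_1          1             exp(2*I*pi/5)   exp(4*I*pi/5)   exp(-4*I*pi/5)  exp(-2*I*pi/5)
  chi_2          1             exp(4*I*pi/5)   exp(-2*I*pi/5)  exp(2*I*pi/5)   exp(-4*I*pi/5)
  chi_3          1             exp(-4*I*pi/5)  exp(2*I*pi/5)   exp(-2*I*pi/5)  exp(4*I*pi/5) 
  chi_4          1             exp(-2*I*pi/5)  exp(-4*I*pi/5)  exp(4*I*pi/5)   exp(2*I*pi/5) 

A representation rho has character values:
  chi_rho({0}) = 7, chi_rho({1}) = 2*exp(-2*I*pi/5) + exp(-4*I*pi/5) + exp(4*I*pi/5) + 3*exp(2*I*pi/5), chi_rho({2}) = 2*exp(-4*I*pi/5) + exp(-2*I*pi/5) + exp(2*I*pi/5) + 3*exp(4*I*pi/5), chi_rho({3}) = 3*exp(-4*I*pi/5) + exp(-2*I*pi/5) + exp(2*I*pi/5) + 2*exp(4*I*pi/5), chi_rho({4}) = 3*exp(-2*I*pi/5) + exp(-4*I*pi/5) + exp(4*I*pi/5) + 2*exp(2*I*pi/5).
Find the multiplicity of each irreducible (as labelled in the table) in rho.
Multiplicities: chi_0: 0, chi_1: 3, chi_2: 1, chi_3: 1, chi_4: 2.

Argument: Use <chi_rho, chi> = (1/|G|) sum_C |C| * chi_rho(C) * conj(chi(C)) with |G| = 5 for each irreducible chi in the table:
  <chi_rho, chi_0> = (1/5)[1*(7)*conj(1) + 1*(2*exp(-2*I*pi/5) + exp(-4*I*pi/5) + exp(4*I*pi/5) + 3*exp(2*I*pi/5))*conj(1) + 1*(2*exp(-4*I*pi/5) + exp(-2*I*pi/5) + exp(2*I*pi/5) + 3*exp(4*I*pi/5))*conj(1) + 1*(3*exp(-4*I*pi/5) + exp(-2*I*pi/5) + exp(2*I*pi/5) + 2*exp(4*I*pi/5))*conj(1) + 1*(3*exp(-2*I*pi/5) + exp(-4*I*pi/5) + exp(4*I*pi/5) + 2*exp(2*I*pi/5))*conj(1)]
      = (1/5)[(7) + (2*exp(-2*I*pi/5) + exp(-4*I*pi/5) + exp(4*I*pi/5) + 3*exp(2*I*pi/5)) + (2*exp(-4*I*pi/5) + exp(-2*I*pi/5) + exp(2*I*pi/5) + 3*exp(4*I*pi/5)) + (3*exp(-4*I*pi/5) + exp(-2*I*pi/5) + exp(2*I*pi/5) + 2*exp(4*I*pi/5)) + (3*exp(-2*I*pi/5) + exp(-4*I*pi/5) + exp(4*I*pi/5) + 2*exp(2*I*pi/5))] = 0/5 = 0
  <chi_rho, chi_1> = (1/5)[1*(7)*conj(1) + 1*(2*exp(-2*I*pi/5) + exp(-4*I*pi/5) + exp(4*I*pi/5) + 3*exp(2*I*pi/5))*conj(exp(2*I*pi/5)) + 1*(2*exp(-4*I*pi/5) + exp(-2*I*pi/5) + exp(2*I*pi/5) + 3*exp(4*I*pi/5))*conj(exp(4*I*pi/5)) + 1*(3*exp(-4*I*pi/5) + exp(-2*I*pi/5) + exp(2*I*pi/5) + 2*exp(4*I*pi/5))*conj(exp(-4*I*pi/5)) + 1*(3*exp(-2*I*pi/5) + exp(-4*I*pi/5) + exp(4*I*pi/5) + 2*exp(2*I*pi/5))*conj(exp(-2*I*pi/5))]
      = (1/5)[(7) + (3 + 2*exp(-4*I*pi/5) + exp(4*I*pi/5) + exp(2*I*pi/5)) + (3 + exp(-2*I*pi/5) + exp(4*I*pi/5) + 2*exp(2*I*pi/5)) + (3 + 2*exp(-2*I*pi/5) + exp(-4*I*pi/5) + exp(2*I*pi/5)) + (3 + exp(-2*I*pi/5) + exp(-4*I*pi/5) + 2*exp(4*I*pi/5))] = 15/5 = 3
  <chi_rho, chi_2> = (1/5)[1*(7)*conj(1) + 1*(2*exp(-2*I*pi/5) + exp(-4*I*pi/5) + exp(4*I*pi/5) + 3*exp(2*I*pi/5))*conj(exp(4*I*pi/5)) + 1*(2*exp(-4*I*pi/5) + exp(-2*I*pi/5) + exp(2*I*pi/5) + 3*exp(4*I*pi/5))*conj(exp(-2*I*pi/5)) + 1*(3*exp(-4*I*pi/5) + exp(-2*I*pi/5) + exp(2*I*pi/5) + 2*exp(4*I*pi/5))*conj(exp(2*I*pi/5)) + 1*(3*exp(-2*I*pi/5) + exp(-4*I*pi/5) + exp(4*I*pi/5) + 2*exp(2*I*pi/5))*conj(exp(-4*I*pi/5))]
      = (1/5)[(7) + (1 + 3*exp(-2*I*pi/5) + exp(2*I*pi/5) + 2*exp(4*I*pi/5)) + (1 + 2*exp(-2*I*pi/5) + 3*exp(-4*I*pi/5) + exp(4*I*pi/5)) + (1 + exp(-4*I*pi/5) + 3*exp(4*I*pi/5) + 2*exp(2*I*pi/5)) + (1 + 2*exp(-4*I*pi/5) + exp(-2*I*pi/5) + 3*exp(2*I*pi/5))] = 5/5 = 1
  <chi_rho, chi_3> = (1/5)[1*(7)*conj(1) + 1*(2*exp(-2*I*pi/5) + exp(-4*I*pi/5) + exp(4*I*pi/5) + 3*exp(2*I*pi/5))*conj(exp(-4*I*pi/5)) + 1*(2*exp(-4*I*pi/5) + exp(-2*I*pi/5) + exp(2*I*pi/5) + 3*exp(4*I*pi/5))*conj(exp(2*I*pi/5)) + 1*(3*exp(-4*I*pi/5) + exp(-2*I*pi/5) + exp(2*I*pi/5) + 2*exp(4*I*pi/5))*conj(exp(-2*I*pi/5)) + 1*(3*exp(-2*I*pi/5) + exp(-4*I*pi/5) + exp(4*I*pi/5) + 2*exp(2*I*pi/5))*conj(exp(4*I*pi/5))]
      = (1/5)[(7) + (1 + 3*exp(-4*I*pi/5) + exp(-2*I*pi/5) + 2*exp(2*I*pi/5)) + (1 + exp(-4*I*pi/5) + 2*exp(4*I*pi/5) + 3*exp(2*I*pi/5)) + (1 + 3*exp(-2*I*pi/5) + 2*exp(-4*I*pi/5) + exp(4*I*pi/5)) + (1 + 2*exp(-2*I*pi/5) + exp(2*I*pi/5) + 3*exp(4*I*pi/5))] = 5/5 = 1
  <chi_rho, chi_4> = (1/5)[1*(7)*conj(1) + 1*(2*exp(-2*I*pi/5) + exp(-4*I*pi/5) + exp(4*I*pi/5) + 3*exp(2*I*pi/5))*conj(exp(-2*I*pi/5)) + 1*(2*exp(-4*I*pi/5) + exp(-2*I*pi/5) + exp(2*I*pi/5) + 3*exp(4*I*pi/5))*conj(exp(-4*I*pi/5)) + 1*(3*exp(-4*I*pi/5) + exp(-2*I*pi/5) + exp(2*I*pi/5) + 2*exp(4*I*pi/5))*conj(exp(4*I*pi/5)) + 1*(3*exp(-2*I*pi/5) + exp(-4*I*pi/5) + exp(4*I*pi/5) + 2*exp(2*I*pi/5))*conj(exp(2*I*pi/5))]
      = (1/5)[(7) + (2 + exp(-2*I*pi/5) + exp(-4*I*pi/5) + 3*exp(4*I*pi/5)) + (2 + 3*exp(-2*I*pi/5) + exp(-4*I*pi/5) + exp(2*I*pi/5)) + (2 + exp(-2*I*pi/5) + exp(4*I*pi/5) + 3*exp(2*I*pi/5)) + (2 + 3*exp(-4*I*pi/5) + exp(4*I*pi/5) + exp(2*I*pi/5))] = 10/5 = 2
(Exp terms are combined using exp(i*s)*conj(exp(i*t)) = exp(i*(s-t)), and sums of them are collapsed using the identity that for every m > 1 the m distinct m-th roots of unity sum to 0, e.g. 1 + exp(2*I*pi/3) + exp(-2*I*pi/3) = 0.)
Dimension check: dim(rho) = sum (mult * dim) = 0*1 + 3*1 + 1*1 + 1*1 + 2*1 = 7 = chi_rho(e) = 7.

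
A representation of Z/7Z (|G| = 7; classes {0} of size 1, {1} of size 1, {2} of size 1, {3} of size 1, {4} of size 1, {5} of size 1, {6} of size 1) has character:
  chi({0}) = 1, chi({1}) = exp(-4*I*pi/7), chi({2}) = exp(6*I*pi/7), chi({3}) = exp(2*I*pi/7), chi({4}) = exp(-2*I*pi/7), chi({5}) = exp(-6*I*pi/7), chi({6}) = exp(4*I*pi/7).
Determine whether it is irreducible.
Irreducible: <chi, chi> = 1.

Explanation: <chi, chi> = (1/|G|) sum_C |C| * |chi(C)|^2 = (1/7)[1*|1|^2 + 1*|exp(-4*I*pi/7)|^2 + 1*|exp(6*I*pi/7)|^2 + 1*|exp(2*I*pi/7)|^2 + 1*|exp(-2*I*pi/7)|^2 + 1*|exp(-6*I*pi/7)|^2 + 1*|exp(4*I*pi/7)|^2]
  = (1/7)[(1) + (1) + (1) + (1) + (1) + (1) + (1)] = 7/7 = 1.
(Exp terms are combined using exp(i*s)*conj(exp(i*t)) = exp(i*(s-t)), and sums of them are collapsed using the identity that for every m > 1 the m distinct m-th roots of unity sum to 0, e.g. 1 + exp(2*I*pi/3) + exp(-2*I*pi/3) = 0.)
A character is irreducible iff <chi, chi> = 1, so this representation is irreducible.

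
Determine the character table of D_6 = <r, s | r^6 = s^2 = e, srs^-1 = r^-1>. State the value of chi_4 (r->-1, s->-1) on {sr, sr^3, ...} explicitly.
Conjugacy classes: {e} of size 1, {r^3} of size 1, {r^1, r^5} of size 2, {r^2, r^4} of size 2, {s, sr^2, ...} of size 3, {sr, sr^3, ...} of size 3.
Character table:
  irrep \ class              {e} (size 1)  {r^3} (size 1)  {r^1, r^5} (size 2)  {r^2, r^4} (size 2)  {s, sr^2, ...} (size 3)  {sr, sr^3, ...} (size 3)
  chi_1 (triv)               1             1               1                    1                    1                        1                       
  chi_2 (sign: r->1, s->-1)  1             1               1                    1                    -1                       -1                      
  chi_3 (r->-1, s->1)        1             -1              -1                   1                    1                        -1                      
  chi_4 (r->-1, s->-1)       1             -1              -1                   1                    -1                       1                       
  chi_5 (2d, j=1)            2             -2              1                    -1                   0                        0                       
  chi_6 (2d, j=2)            2             2               -1                   -1                   0                        0                       

Spot check: chi_4 (r->-1, s->-1) on {sr, sr^3, ...} = 1.

Working: D_6 has order 2*6 = 12 with 6 conjugacy classes, hence 6 irreducibles. Sum of squared dims 1 + 1 + 1 + 1 + 4 + 4 = 12 = |G|. Linear characters come from the abelianisation; the 2-dimensional irreps have character r^k -> 2*cos(2*pi*j*k/6), reflections -> 0.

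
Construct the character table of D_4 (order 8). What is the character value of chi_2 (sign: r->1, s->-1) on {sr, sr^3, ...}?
Conjugacy classes: {e} of size 1, {r^2} of size 1, {r^1, r^3} of size 2, {s, sr^2, ...} of size 2, {sr, sr^3, ...} of size 2.
Character table:
  irrep \ class              {e} (size 1)  {r^2} (size 1)  {r^1, r^3} (size 2)  {s, sr^2, ...} (size 2)  {sr, sr^3, ...} (size 2)
  chi_1 (triv)               1             1               1                    1                        1                       
  chi_2 (sign: r->1, s->-1)  1             1               1                    -1                       -1                      
  chi_3 (r->-1, s->1)        1             1               -1                   1                        -1                      
  chi_4 (r->-1, s->-1)       1             1               -1                   -1                       1                       
  chi_5 (2d, j=1)            2             -2              0                    0                        0                       

Spot check: chi_2 (sign: r->1, s->-1) on {sr, sr^3, ...} = -1.

Derivation: D_4 has order 2*4 = 8 with 5 conjugacy classes, hence 5 irreducibles. Sum of squared dims 1 + 1 + 1 + 1 + 4 = 8 = |G|. Linear characters come from the abelianisation; the 2-dimensional irreps have character r^k -> 2*cos(2*pi*j*k/4), reflections -> 0.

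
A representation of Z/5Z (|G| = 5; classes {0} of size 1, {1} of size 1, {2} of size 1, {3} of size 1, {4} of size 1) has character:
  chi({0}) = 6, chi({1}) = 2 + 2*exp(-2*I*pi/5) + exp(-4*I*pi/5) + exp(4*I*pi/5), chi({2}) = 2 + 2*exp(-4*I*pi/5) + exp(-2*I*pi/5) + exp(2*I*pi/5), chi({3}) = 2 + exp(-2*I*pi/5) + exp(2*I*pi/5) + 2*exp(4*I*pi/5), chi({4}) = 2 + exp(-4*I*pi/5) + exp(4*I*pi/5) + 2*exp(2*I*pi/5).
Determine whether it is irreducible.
Not irreducible (reducible): <chi, chi> = 10 > 1.

Reasoning: <chi, chi> = (1/|G|) sum_C |C| * |chi(C)|^2 = (1/5)[1*|6|^2 + 1*|2 + 2*exp(-2*I*pi/5) + exp(-4*I*pi/5) + exp(4*I*pi/5)|^2 + 1*|2 + 2*exp(-4*I*pi/5) + exp(-2*I*pi/5) + exp(2*I*pi/5)|^2 + 1*|2 + exp(-2*I*pi/5) + exp(2*I*pi/5) + 2*exp(4*I*pi/5)|^2 + 1*|2 + exp(-4*I*pi/5) + exp(4*I*pi/5) + 2*exp(2*I*pi/5)|^2]
  = (1/5)[(36) + (10 + 7*exp(-2*I*pi/5) + 6*exp(-4*I*pi/5) + 6*exp(4*I*pi/5) + 7*exp(2*I*pi/5)) + (10 + 6*exp(-2*I*pi/5) + 7*exp(-4*I*pi/5) + 7*exp(4*I*pi/5) + 6*exp(2*I*pi/5)) + (10 + 6*exp(-2*I*pi/5) + 7*exp(-4*I*pi/5) + 7*exp(4*I*pi/5) + 6*exp(2*I*pi/5)) + (10 + 7*exp(-2*I*pi/5) + 6*exp(-4*I*pi/5) + 6*exp(4*I*pi/5) + 7*exp(2*I*pi/5))] = 50/5 = 10.
(Exp terms are combined using exp(i*s)*conj(exp(i*t)) = exp(i*(s-t)), and sums of them are collapsed using the identity that for every m > 1 the m distinct m-th roots of unity sum to 0, e.g. 1 + exp(2*I*pi/3) + exp(-2*I*pi/3) = 0.)
A character is irreducible iff <chi, chi> = 1, so this representation is reducible.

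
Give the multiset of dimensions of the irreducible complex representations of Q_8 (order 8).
Dimensions: 1, 1, 1, 1, 2

Reasoning: There are 5 irreducibles (= number of conjugacy classes). Their dimensions d_i satisfy sum d_i^2 = |G| = 8: 1 + 1 + 1 + 1 + 4 = 8.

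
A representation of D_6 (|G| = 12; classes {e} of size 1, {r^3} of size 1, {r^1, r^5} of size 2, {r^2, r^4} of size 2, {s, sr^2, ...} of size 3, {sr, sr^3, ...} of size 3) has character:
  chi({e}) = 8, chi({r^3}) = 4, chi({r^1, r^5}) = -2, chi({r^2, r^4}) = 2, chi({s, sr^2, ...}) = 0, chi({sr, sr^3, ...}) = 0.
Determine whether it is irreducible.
Not irreducible (reducible): <chi, chi> = 8 > 1.

Working: <chi, chi> = (1/|G|) sum_C |C| * |chi(C)|^2 = (1/12)[1*|8|^2 + 1*|4|^2 + 2*|-2|^2 + 2*|2|^2 + 3*|0|^2 + 3*|0|^2]
  = (1/12)[(64) + (16) + (8) + (8) + (0) + (0)] = 96/12 = 8.
A character is irreducible iff <chi, chi> = 1, so this representation is reducible.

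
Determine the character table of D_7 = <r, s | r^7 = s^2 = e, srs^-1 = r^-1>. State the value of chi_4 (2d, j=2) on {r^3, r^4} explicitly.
Conjugacy classes: {e} of size 1, {r^1, r^6} of size 2, {r^2, r^5} of size 2, {r^3, r^4} of size 2, {s, sr, ..., sr^6} of size 7.
Character table:
  irrep \ class              {e} (size 1)  {r^1, r^6} (size 2)  {r^2, r^5} (size 2)  {r^3, r^4} (size 2)  {s, sr, ..., sr^6} (size 7)
  chi_1 (triv)               1             1                    1                    1                    1                          
  chi_2 (sign: r->1, s->-1)  1             1                    1                    1                    -1                         
  chi_3 (2d, j=1)            2             2*cos(2*pi/7)        -2*cos(3*pi/7)       -2*cos(pi/7)         0                          
  chi_4 (2d, j=2)            2             -2*cos(3*pi/7)       -2*cos(pi/7)         2*cos(2*pi/7)        0                          
  chi_5 (2d, j=3)            2             -2*cos(pi/7)         2*cos(2*pi/7)        -2*cos(3*pi/7)       0                          

Spot check: chi_4 (2d, j=2) on {r^3, r^4} = 2*cos(2*pi/7).

Solution. D_7 has order 2*7 = 14 with 5 conjugacy classes, hence 5 irreducibles. Sum of squared dims 1 + 1 + 4 + 4 + 4 = 14 = |G|. Linear characters come from the abelianisation; the 2-dimensional irreps have character r^k -> 2*cos(2*pi*j*k/7), reflections -> 0.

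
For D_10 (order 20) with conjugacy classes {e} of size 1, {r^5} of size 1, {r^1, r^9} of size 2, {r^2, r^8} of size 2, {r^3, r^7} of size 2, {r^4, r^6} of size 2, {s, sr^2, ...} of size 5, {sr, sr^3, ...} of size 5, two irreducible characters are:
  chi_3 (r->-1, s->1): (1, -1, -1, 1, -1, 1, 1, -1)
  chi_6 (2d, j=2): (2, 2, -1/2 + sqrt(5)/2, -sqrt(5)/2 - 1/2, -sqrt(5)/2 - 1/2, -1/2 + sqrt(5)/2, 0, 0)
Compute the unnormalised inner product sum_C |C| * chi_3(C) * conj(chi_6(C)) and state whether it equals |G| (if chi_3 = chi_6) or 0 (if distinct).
Sum = 0; so <chi_3, chi_6> = 0 (distinct irreducibles are orthogonal).

Reasoning: Compute term by term over conjugacy classes (|C| * chi_3(C) * conj(chi_6(C))):
  1*(1)*conj(2) + 1*(-1)*conj(2) + 2*(-1)*conj(-1/2 + sqrt(5)/2) + 2*(1)*conj(-sqrt(5)/2 - 1/2) + 2*(-1)*conj(-sqrt(5)/2 - 1/2) + 2*(1)*conj(-1/2 + sqrt(5)/2) + 5*(1)*conj(0) + 5*(-1)*conj(0)
  = (2) + (-2) + (1 - sqrt(5)) + (-sqrt(5) - 1) + (1 + sqrt(5)) + (-1 + sqrt(5)) + (0) + (0)
  = 0.
Dividing by |G| = 20 gives 0/20 = 0, matching the row-orthogonality relation <chi_3, chi_6> = [chi_3 = chi_6].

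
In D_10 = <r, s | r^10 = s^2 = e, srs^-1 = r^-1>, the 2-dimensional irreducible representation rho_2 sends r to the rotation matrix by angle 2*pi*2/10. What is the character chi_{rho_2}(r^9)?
chi_{rho_2}(r^9) = 2*cos(2*pi*2*9/10) = -1/2 + sqrt(5)/2

Justification: rho_2(r^9) is rotation by angle 2*pi*2*9/10, whose trace is 2*cos(2*pi*2*9/10) = -1/2 + sqrt(5)/2.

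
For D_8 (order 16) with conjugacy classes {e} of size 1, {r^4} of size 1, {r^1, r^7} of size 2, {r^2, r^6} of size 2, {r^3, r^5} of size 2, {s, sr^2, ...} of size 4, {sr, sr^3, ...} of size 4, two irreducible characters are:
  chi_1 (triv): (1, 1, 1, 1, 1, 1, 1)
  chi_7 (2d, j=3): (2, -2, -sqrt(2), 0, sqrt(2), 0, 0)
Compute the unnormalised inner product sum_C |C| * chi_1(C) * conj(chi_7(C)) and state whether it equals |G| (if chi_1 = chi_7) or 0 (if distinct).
Sum = 0; so <chi_1, chi_7> = 0 (distinct irreducibles are orthogonal).

Justification: Compute term by term over conjugacy classes (|C| * chi_1(C) * conj(chi_7(C))):
  1*(1)*conj(2) + 1*(1)*conj(-2) + 2*(1)*conj(-sqrt(2)) + 2*(1)*conj(0) + 2*(1)*conj(sqrt(2)) + 4*(1)*conj(0) + 4*(1)*conj(0)
  = (2) + (-2) + (-2*sqrt(2)) + (0) + (2*sqrt(2)) + (0) + (0)
  = 0.
Dividing by |G| = 16 gives 0/16 = 0, matching the row-orthogonality relation <chi_1, chi_7> = [chi_1 = chi_7].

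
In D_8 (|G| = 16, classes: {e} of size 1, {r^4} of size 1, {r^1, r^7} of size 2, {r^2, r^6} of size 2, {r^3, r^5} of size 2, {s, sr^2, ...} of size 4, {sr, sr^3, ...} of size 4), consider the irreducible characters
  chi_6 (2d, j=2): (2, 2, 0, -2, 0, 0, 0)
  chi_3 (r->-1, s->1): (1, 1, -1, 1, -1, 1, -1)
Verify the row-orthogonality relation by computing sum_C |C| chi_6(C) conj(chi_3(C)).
Sum = 0; so <chi_6, chi_3> = 0 (distinct irreducibles are orthogonal).

Why: Compute term by term over conjugacy classes (|C| * chi_6(C) * conj(chi_3(C))):
  1*(2)*conj(1) + 1*(2)*conj(1) + 2*(0)*conj(-1) + 2*(-2)*conj(1) + 2*(0)*conj(-1) + 4*(0)*conj(1) + 4*(0)*conj(-1)
  = (2) + (2) + (0) + (-4) + (0) + (0) + (0)
  = 0.
Dividing by |G| = 16 gives 0/16 = 0, matching the row-orthogonality relation <chi_6, chi_3> = [chi_6 = chi_3].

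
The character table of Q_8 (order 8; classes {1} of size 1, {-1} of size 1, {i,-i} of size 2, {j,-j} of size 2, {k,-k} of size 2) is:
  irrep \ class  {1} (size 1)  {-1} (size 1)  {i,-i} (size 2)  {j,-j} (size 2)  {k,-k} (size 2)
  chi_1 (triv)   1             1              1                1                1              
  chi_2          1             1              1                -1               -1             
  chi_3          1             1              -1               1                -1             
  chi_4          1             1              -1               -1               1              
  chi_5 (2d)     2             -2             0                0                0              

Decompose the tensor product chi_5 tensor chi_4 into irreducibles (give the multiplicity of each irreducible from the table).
chi_5 tensor chi_4 = chi_5 (all other irreducibles have multiplicity 0).

Justification: The character of a tensor product is the pointwise product (chi_5 * chi_4)(C) = chi_5(C) * chi_4(C):
  {1}: (2)*(1), {-1}: (-2)*(1), {i,-i}: (0)*(-1), {j,-j}: (0)*(-1), {k,-k}: (0)*(1)
so (chi_5 * chi_4) takes values
  {1} -> 2, {-1} -> -2, {i,-i} -> 0, {j,-j} -> 0, {k,-k} -> 0.
Now take the inner product of this character with each irreducible chi from the table, <chi_5*chi_4, chi> = (1/8) sum_C |C| (chi_5*chi_4)(C) conj(chi(C)):
  <chi_5*chi_4, chi_1> = (1/8)[1*(2)*conj(1) + 1*(-2)*conj(1) + 2*(0)*conj(1) + 2*(0)*conj(1) + 2*(0)*conj(1)]
      = (1/8)[(2) + (-2) + (0) + (0) + (0)] = 0/8 = 0
  <chi_5*chi_4, chi_2> = (1/8)[1*(2)*conj(1) + 1*(-2)*conj(1) + 2*(0)*conj(1) + 2*(0)*conj(-1) + 2*(0)*conj(-1)]
      = (1/8)[(2) + (-2) + (0) + (0) + (0)] = 0/8 = 0
  <chi_5*chi_4, chi_3> = (1/8)[1*(2)*conj(1) + 1*(-2)*conj(1) + 2*(0)*conj(-1) + 2*(0)*conj(1) + 2*(0)*conj(-1)]
      = (1/8)[(2) + (-2) + (0) + (0) + (0)] = 0/8 = 0
  <chi_5*chi_4, chi_4> = (1/8)[1*(2)*conj(1) + 1*(-2)*conj(1) + 2*(0)*conj(-1) + 2*(0)*conj(-1) + 2*(0)*conj(1)]
      = (1/8)[(2) + (-2) + (0) + (0) + (0)] = 0/8 = 0
  <chi_5*chi_4, chi_5> = (1/8)[1*(2)*conj(2) + 1*(-2)*conj(-2) + 2*(0)*conj(0) + 2*(0)*conj(0) + 2*(0)*conj(0)]
      = (1/8)[(4) + (4) + (0) + (0) + (0)] = 8/8 = 1
Hence the multiplicities are chi_5: 1. Dimension check: dim(chi_5)*dim(chi_4) = 2*1 = 2 and sum (mult * dim) = 1*2 = 2.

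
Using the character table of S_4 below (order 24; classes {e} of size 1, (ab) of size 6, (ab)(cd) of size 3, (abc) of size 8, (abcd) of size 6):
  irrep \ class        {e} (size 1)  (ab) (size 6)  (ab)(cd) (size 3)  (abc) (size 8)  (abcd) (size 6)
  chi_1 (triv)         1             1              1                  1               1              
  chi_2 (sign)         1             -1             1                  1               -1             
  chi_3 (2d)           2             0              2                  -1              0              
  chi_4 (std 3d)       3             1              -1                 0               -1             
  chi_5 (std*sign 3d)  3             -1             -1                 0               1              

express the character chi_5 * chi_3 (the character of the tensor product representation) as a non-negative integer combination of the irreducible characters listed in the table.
chi_5 tensor chi_3 = chi_4 + chi_5 (all other irreducibles have multiplicity 0).

Explanation: The character of a tensor product is the pointwise product (chi_5 * chi_3)(C) = chi_5(C) * chi_3(C):
  {e}: (3)*(2), (ab): (-1)*(0), (ab)(cd): (-1)*(2), (abc): (0)*(-1), (abcd): (1)*(0)
so (chi_5 * chi_3) takes values
  {e} -> 6, (ab) -> 0, (ab)(cd) -> -2, (abc) -> 0, (abcd) -> 0.
Now take the inner product of this character with each irreducible chi from the table, <chi_5*chi_3, chi> = (1/24) sum_C |C| (chi_5*chi_3)(C) conj(chi(C)):
  <chi_5*chi_3, chi_1> = (1/24)[1*(6)*conj(1) + 6*(0)*conj(1) + 3*(-2)*conj(1) + 8*(0)*conj(1) + 6*(0)*conj(1)]
      = (1/24)[(6) + (0) + (-6) + (0) + (0)] = 0/24 = 0
  <chi_5*chi_3, chi_2> = (1/24)[1*(6)*conj(1) + 6*(0)*conj(-1) + 3*(-2)*conj(1) + 8*(0)*conj(1) + 6*(0)*conj(-1)]
      = (1/24)[(6) + (0) + (-6) + (0) + (0)] = 0/24 = 0
  <chi_5*chi_3, chi_3> = (1/24)[1*(6)*conj(2) + 6*(0)*conj(0) + 3*(-2)*conj(2) + 8*(0)*conj(-1) + 6*(0)*conj(0)]
      = (1/24)[(12) + (0) + (-12) + (0) + (0)] = 0/24 = 0
  <chi_5*chi_3, chi_4> = (1/24)[1*(6)*conj(3) + 6*(0)*conj(1) + 3*(-2)*conj(-1) + 8*(0)*conj(0) + 6*(0)*conj(-1)]
      = (1/24)[(18) + (0) + (6) + (0) + (0)] = 24/24 = 1
  <chi_5*chi_3, chi_5> = (1/24)[1*(6)*conj(3) + 6*(0)*conj(-1) + 3*(-2)*conj(-1) + 8*(0)*conj(0) + 6*(0)*conj(1)]
      = (1/24)[(18) + (0) + (6) + (0) + (0)] = 24/24 = 1
Hence the multiplicities are chi_4: 1, chi_5: 1. Dimension check: dim(chi_5)*dim(chi_3) = 3*2 = 6 and sum (mult * dim) = 1*3 + 1*3 = 6.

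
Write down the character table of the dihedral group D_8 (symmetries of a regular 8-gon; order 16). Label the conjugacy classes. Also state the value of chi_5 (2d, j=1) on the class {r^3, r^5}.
Conjugacy classes: {e} of size 1, {r^4} of size 1, {r^1, r^7} of size 2, {r^2, r^6} of size 2, {r^3, r^5} of size 2, {s, sr^2, ...} of size 4, {sr, sr^3, ...} of size 4.
Character table:
  irrep \ class              {e} (size 1)  {r^4} (size 1)  {r^1, r^7} (size 2)  {r^2, r^6} (size 2)  {r^3, r^5} (size 2)  {s, sr^2, ...} (size 4)  {sr, sr^3, ...} (size 4)
  chi_1 (triv)               1             1               1                    1                    1                    1                        1                       
  chi_2 (sign: r->1, s->-1)  1             1               1                    1                    1                    -1                       -1                      
  chi_3 (r->-1, s->1)        1             1               -1                   1                    -1                   1                        -1                      
  chi_4 (r->-1, s->-1)       1             1               -1                   1                    -1                   -1                       1                       
  chi_5 (2d, j=1)            2             -2              sqrt(2)              0                    -sqrt(2)             0                        0                       
  chi_6 (2d, j=2)            2             2               0                    -2                   0                    0                        0                       
  chi_7 (2d, j=3)            2             -2              -sqrt(2)             0                    sqrt(2)              0                        0                       

Spot check: chi_5 (2d, j=1) on {r^3, r^5} = -sqrt(2).

Details: D_8 has order 2*8 = 16 with 7 conjugacy classes, hence 7 irreducibles. Sum of squared dims 1 + 1 + 1 + 1 + 4 + 4 + 4 = 16 = |G|. Linear characters come from the abelianisation; the 2-dimensional irreps have character r^k -> 2*cos(2*pi*j*k/8), reflections -> 0.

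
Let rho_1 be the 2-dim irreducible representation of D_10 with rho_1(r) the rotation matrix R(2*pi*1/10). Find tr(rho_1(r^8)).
chi_{rho_1}(r^8) = 2*cos(2*pi*1*8/10) = -1/2 + sqrt(5)/2

Details: rho_1(r^8) is rotation by angle 2*pi*1*8/10, whose trace is 2*cos(2*pi*1*8/10) = -1/2 + sqrt(5)/2.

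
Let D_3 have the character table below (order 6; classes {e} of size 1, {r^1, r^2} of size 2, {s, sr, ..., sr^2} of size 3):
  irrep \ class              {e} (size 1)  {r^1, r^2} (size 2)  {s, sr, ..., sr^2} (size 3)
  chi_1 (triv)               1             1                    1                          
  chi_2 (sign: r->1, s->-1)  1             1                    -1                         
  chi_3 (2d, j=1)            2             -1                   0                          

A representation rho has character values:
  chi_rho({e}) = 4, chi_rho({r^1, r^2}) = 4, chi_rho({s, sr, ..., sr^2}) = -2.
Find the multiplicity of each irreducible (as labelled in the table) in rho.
Multiplicities: chi_1: 1, chi_2: 3, chi_3: 0.

Justification: Use <chi_rho, chi> = (1/|G|) sum_C |C| * chi_rho(C) * conj(chi(C)) with |G| = 6 for each irreducible chi in the table:
  <chi_rho, chi_1> = (1/6)[1*(4)*conj(1) + 2*(4)*conj(1) + 3*(-2)*conj(1)]
      = (1/6)[(4) + (8) + (-6)] = 6/6 = 1
  <chi_rho, chi_2> = (1/6)[1*(4)*conj(1) + 2*(4)*conj(1) + 3*(-2)*conj(-1)]
      = (1/6)[(4) + (8) + (6)] = 18/6 = 3
  <chi_rho, chi_3> = (1/6)[1*(4)*conj(2) + 2*(4)*conj(-1) + 3*(-2)*conj(0)]
      = (1/6)[(8) + (-8) + (0)] = 0/6 = 0
Dimension check: dim(rho) = sum (mult * dim) = 1*1 + 3*1 + 0*2 = 4 = chi_rho(e) = 4.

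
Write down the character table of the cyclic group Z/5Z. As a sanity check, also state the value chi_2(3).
Character table of Z/5Z (irreps indexed chi_0,...,chi_4 with chi_k(m) = zeta_5^(k*m), zeta_5 = exp(2*pi*i/5)):
  irrep \ class  {0} (size 1)  {1} (size 1)    {2} (size 1)    {3} (size 1)    {4} (size 1)  
  chi_0          1             1               1               1               1             
  chi_1          1             exp(2*I*pi/5)   exp(4*I*pi/5)   exp(-4*I*pi/5)  exp(-2*I*pi/5)
  chi_2          1             exp(4*I*pi/5)   exp(-2*I*pi/5)  exp(2*I*pi/5)   exp(-4*I*pi/5)
  chi_3          1             exp(-4*I*pi/5)  exp(2*I*pi/5)   exp(-2*I*pi/5)  exp(4*I*pi/5) 
  chi_4          1             exp(-2*I*pi/5)  exp(-4*I*pi/5)  exp(4*I*pi/5)   exp(2*I*pi/5) 

Spot check: chi_2(3) = zeta_5^(2*3) = zeta_5^6 = exp(2*I*pi/5).

Solution. Z/5Z is abelian, so all 5 irreducible complex representations are 1-dimensional. They are given by chi_k(m) = zeta_5^(k*m) for k = 0,...,4. Row orthogonality: sum_m chi_k(m) conj(chi_l(m)) = 5 * [k = l].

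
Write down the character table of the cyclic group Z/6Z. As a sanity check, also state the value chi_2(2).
Character table of Z/6Z (irreps indexed chi_0,...,chi_5 with chi_k(m) = zeta_6^(k*m), zeta_6 = exp(2*pi*i/6)):
  irrep \ class  {0} (size 1)  {1} (size 1)    {2} (size 1)    {3} (size 1)  {4} (size 1)    {5} (size 1)  
  chi_0          1             1               1               1             1               1             
  chi_1          1             exp(I*pi/3)     exp(2*I*pi/3)   -1            exp(-2*I*pi/3)  exp(-I*pi/3)  
  chi_2          1             exp(2*I*pi/3)   exp(-2*I*pi/3)  1             exp(2*I*pi/3)   exp(-2*I*pi/3)
  chi_3          1             -1              1               -1            1               -1            
  chi_4          1             exp(-2*I*pi/3)  exp(2*I*pi/3)   1             exp(-2*I*pi/3)  exp(2*I*pi/3) 
  chi_5          1             exp(-I*pi/3)    exp(-2*I*pi/3)  -1            exp(2*I*pi/3)   exp(I*pi/3)   

Spot check: chi_2(2) = zeta_6^(2*2) = zeta_6^4 = exp(-2*I*pi/3).

Explanation: Z/6Z is abelian, so all 6 irreducible complex representations are 1-dimensional. They are given by chi_k(m) = zeta_6^(k*m) for k = 0,...,5. Row orthogonality: sum_m chi_k(m) conj(chi_l(m)) = 6 * [k = l].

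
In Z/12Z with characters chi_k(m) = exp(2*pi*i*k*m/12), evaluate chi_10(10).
chi_10(10) = zeta_12^100 = exp(2*I*pi/3)

Details: chi_10(10) = zeta_12^(10*10) = zeta_12^100. Since zeta_12^12 = 1, this equals zeta_12^4 = exp(2*pi*i*4/12) = exp(2*I*pi/3).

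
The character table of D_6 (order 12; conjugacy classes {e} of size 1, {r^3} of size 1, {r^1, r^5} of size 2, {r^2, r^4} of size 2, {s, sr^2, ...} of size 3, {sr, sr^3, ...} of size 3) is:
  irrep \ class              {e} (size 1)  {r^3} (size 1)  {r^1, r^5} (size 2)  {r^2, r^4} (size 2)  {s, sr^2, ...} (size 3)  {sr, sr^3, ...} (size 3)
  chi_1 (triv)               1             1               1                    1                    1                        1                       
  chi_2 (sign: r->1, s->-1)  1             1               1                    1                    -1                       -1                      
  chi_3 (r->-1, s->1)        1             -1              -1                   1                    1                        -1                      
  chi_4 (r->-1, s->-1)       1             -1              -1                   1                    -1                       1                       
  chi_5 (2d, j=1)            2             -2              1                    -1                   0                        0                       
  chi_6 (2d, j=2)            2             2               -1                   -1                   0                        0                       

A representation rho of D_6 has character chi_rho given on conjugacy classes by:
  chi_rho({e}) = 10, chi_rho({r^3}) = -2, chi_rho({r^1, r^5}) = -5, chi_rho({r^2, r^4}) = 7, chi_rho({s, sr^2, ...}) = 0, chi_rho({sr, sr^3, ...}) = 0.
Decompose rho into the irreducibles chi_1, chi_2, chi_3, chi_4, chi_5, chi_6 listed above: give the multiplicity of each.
Multiplicities: chi_1: 1, chi_2: 1, chi_3: 3, chi_4: 3, chi_5: 0, chi_6: 1.

Argument: Use <chi_rho, chi> = (1/|G|) sum_C |C| * chi_rho(C) * conj(chi(C)) with |G| = 12 for each irreducible chi in the table:
  <chi_rho, chi_1> = (1/12)[1*(10)*conj(1) + 1*(-2)*conj(1) + 2*(-5)*conj(1) + 2*(7)*conj(1) + 3*(0)*conj(1) + 3*(0)*conj(1)]
      = (1/12)[(10) + (-2) + (-10) + (14) + (0) + (0)] = 12/12 = 1
  <chi_rho, chi_2> = (1/12)[1*(10)*conj(1) + 1*(-2)*conj(1) + 2*(-5)*conj(1) + 2*(7)*conj(1) + 3*(0)*conj(-1) + 3*(0)*conj(-1)]
      = (1/12)[(10) + (-2) + (-10) + (14) + (0) + (0)] = 12/12 = 1
  <chi_rho, chi_3> = (1/12)[1*(10)*conj(1) + 1*(-2)*conj(-1) + 2*(-5)*conj(-1) + 2*(7)*conj(1) + 3*(0)*conj(1) + 3*(0)*conj(-1)]
      = (1/12)[(10) + (2) + (10) + (14) + (0) + (0)] = 36/12 = 3
  <chi_rho, chi_4> = (1/12)[1*(10)*conj(1) + 1*(-2)*conj(-1) + 2*(-5)*conj(-1) + 2*(7)*conj(1) + 3*(0)*conj(-1) + 3*(0)*conj(1)]
      = (1/12)[(10) + (2) + (10) + (14) + (0) + (0)] = 36/12 = 3
  <chi_rho, chi_5> = (1/12)[1*(10)*conj(2) + 1*(-2)*conj(-2) + 2*(-5)*conj(1) + 2*(7)*conj(-1) + 3*(0)*conj(0) + 3*(0)*conj(0)]
      = (1/12)[(20) + (4) + (-10) + (-14) + (0) + (0)] = 0/12 = 0
  <chi_rho, chi_6> = (1/12)[1*(10)*conj(2) + 1*(-2)*conj(2) + 2*(-5)*conj(-1) + 2*(7)*conj(-1) + 3*(0)*conj(0) + 3*(0)*conj(0)]
      = (1/12)[(20) + (-4) + (10) + (-14) + (0) + (0)] = 12/12 = 1
Dimension check: dim(rho) = sum (mult * dim) = 1*1 + 1*1 + 3*1 + 3*1 + 0*2 + 1*2 = 10 = chi_rho(e) = 10.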